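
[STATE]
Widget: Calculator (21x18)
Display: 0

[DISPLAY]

                    0
┌───┬───┬───┬───┐    
│ 7 │ 8 │ 9 │ ÷ │    
├───┼───┼───┼───┤    
│ 4 │ 5 │ 6 │ × │    
├───┼───┼───┼───┤    
│ 1 │ 2 │ 3 │ - │    
├───┼───┼───┼───┤    
│ 0 │ . │ = │ + │    
├───┼───┼───┼───┤    
│ C │ MC│ MR│ M+│    
└───┴───┴───┴───┘    
                     
                     
                     
                     
                     
                     


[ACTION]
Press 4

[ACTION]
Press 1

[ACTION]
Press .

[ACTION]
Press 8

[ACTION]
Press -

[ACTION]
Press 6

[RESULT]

                    6
┌───┬───┬───┬───┐    
│ 7 │ 8 │ 9 │ ÷ │    
├───┼───┼───┼───┤    
│ 4 │ 5 │ 6 │ × │    
├───┼───┼───┼───┤    
│ 1 │ 2 │ 3 │ - │    
├───┼───┼───┼───┤    
│ 0 │ . │ = │ + │    
├───┼───┼───┼───┤    
│ C │ MC│ MR│ M+│    
└───┴───┴───┴───┘    
                     
                     
                     
                     
                     
                     


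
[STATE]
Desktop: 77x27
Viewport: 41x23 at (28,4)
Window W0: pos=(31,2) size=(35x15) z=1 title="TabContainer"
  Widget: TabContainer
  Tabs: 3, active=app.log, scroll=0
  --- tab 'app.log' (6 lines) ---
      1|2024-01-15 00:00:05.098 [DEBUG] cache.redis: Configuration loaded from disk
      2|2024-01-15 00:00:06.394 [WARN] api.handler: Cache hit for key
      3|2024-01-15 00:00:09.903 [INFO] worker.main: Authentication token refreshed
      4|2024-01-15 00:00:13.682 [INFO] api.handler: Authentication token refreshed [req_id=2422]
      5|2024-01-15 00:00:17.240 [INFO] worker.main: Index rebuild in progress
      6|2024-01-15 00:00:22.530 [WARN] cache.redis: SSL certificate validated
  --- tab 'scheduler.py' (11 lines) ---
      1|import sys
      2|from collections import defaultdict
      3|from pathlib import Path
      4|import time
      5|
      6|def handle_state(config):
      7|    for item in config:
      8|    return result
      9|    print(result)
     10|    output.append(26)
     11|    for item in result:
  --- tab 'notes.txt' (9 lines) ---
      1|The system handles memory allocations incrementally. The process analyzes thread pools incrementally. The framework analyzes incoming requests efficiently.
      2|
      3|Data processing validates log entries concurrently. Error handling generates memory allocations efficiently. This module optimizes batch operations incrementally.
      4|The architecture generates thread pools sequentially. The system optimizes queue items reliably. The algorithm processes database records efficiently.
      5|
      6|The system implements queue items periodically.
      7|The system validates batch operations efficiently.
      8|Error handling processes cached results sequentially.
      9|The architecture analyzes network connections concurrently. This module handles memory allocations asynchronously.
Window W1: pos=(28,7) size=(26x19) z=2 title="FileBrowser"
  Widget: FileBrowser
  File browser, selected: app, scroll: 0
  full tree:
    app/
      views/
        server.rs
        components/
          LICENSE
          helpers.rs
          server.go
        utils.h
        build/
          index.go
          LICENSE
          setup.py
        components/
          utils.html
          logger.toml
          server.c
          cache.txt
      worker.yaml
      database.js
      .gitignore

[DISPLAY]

   ┠─────────────────────────────────┨   
   ┃[app.log]│ scheduler.py │ notes.t┃   
   ┃─────────────────────────────────┃   
┏━━━━━━━━━━━━━━━━━━━━━━━━┓8 [DEBUG] c┃   
┃ FileBrowser            ┃4 [WARN] ap┃   
┠────────────────────────┨3 [INFO] wo┃   
┃> [-] app/              ┃2 [INFO] ap┃   
┃    [+] views/          ┃0 [INFO] wo┃   
┃    worker.yaml         ┃0 [WARN] ca┃   
┃    database.js         ┃           ┃   
┃    .gitignore          ┃           ┃   
┃                        ┃           ┃   
┃                        ┃━━━━━━━━━━━┛   
┃                        ┃               
┃                        ┃               
┃                        ┃               
┃                        ┃               
┃                        ┃               
┃                        ┃               
┃                        ┃               
┃                        ┃               
┗━━━━━━━━━━━━━━━━━━━━━━━━┛               
                                         


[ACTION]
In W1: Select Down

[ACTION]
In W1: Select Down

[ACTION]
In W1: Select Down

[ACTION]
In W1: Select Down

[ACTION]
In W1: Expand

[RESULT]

   ┠─────────────────────────────────┨   
   ┃[app.log]│ scheduler.py │ notes.t┃   
   ┃─────────────────────────────────┃   
┏━━━━━━━━━━━━━━━━━━━━━━━━┓8 [DEBUG] c┃   
┃ FileBrowser            ┃4 [WARN] ap┃   
┠────────────────────────┨3 [INFO] wo┃   
┃  [-] app/              ┃2 [INFO] ap┃   
┃    [+] views/          ┃0 [INFO] wo┃   
┃    worker.yaml         ┃0 [WARN] ca┃   
┃    database.js         ┃           ┃   
┃  > .gitignore          ┃           ┃   
┃                        ┃           ┃   
┃                        ┃━━━━━━━━━━━┛   
┃                        ┃               
┃                        ┃               
┃                        ┃               
┃                        ┃               
┃                        ┃               
┃                        ┃               
┃                        ┃               
┃                        ┃               
┗━━━━━━━━━━━━━━━━━━━━━━━━┛               
                                         


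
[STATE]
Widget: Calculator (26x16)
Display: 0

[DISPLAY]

                         0
┌───┬───┬───┬───┐         
│ 7 │ 8 │ 9 │ ÷ │         
├───┼───┼───┼───┤         
│ 4 │ 5 │ 6 │ × │         
├───┼───┼───┼───┤         
│ 1 │ 2 │ 3 │ - │         
├───┼───┼───┼───┤         
│ 0 │ . │ = │ + │         
├───┼───┼───┼───┤         
│ C │ MC│ MR│ M+│         
└───┴───┴───┴───┘         
                          
                          
                          
                          


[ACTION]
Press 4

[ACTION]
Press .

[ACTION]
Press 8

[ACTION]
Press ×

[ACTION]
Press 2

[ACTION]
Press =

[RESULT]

                       9.6
┌───┬───┬───┬───┐         
│ 7 │ 8 │ 9 │ ÷ │         
├───┼───┼───┼───┤         
│ 4 │ 5 │ 6 │ × │         
├───┼───┼───┼───┤         
│ 1 │ 2 │ 3 │ - │         
├───┼───┼───┼───┤         
│ 0 │ . │ = │ + │         
├───┼───┼───┼───┤         
│ C │ MC│ MR│ M+│         
└───┴───┴───┴───┘         
                          
                          
                          
                          


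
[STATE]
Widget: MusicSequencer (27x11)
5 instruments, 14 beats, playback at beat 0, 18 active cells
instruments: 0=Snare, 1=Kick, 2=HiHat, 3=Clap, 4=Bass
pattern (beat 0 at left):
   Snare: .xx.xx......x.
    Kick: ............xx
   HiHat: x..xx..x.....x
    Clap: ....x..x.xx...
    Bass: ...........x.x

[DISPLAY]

      ▼1234567890123       
 Snare·██·██······█·       
  Kick············██       
 HiHat█··██··█·····█       
  Clap····█··█·██···       
  Bass···········█·█       
                           
                           
                           
                           
                           


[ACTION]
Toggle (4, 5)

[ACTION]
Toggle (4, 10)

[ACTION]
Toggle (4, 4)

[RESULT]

      ▼1234567890123       
 Snare·██·██······█·       
  Kick············██       
 HiHat█··██··█·····█       
  Clap····█··█·██···       
  Bass····██····██·█       
                           
                           
                           
                           
                           


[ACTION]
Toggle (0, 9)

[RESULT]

      ▼1234567890123       
 Snare·██·██···█··█·       
  Kick············██       
 HiHat█··██··█·····█       
  Clap····█··█·██···       
  Bass····██····██·█       
                           
                           
                           
                           
                           


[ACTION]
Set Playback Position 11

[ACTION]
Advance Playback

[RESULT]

      012345678901▼3       
 Snare·██·██···█··█·       
  Kick············██       
 HiHat█··██··█·····█       
  Clap····█··█·██···       
  Bass····██····██·█       
                           
                           
                           
                           
                           


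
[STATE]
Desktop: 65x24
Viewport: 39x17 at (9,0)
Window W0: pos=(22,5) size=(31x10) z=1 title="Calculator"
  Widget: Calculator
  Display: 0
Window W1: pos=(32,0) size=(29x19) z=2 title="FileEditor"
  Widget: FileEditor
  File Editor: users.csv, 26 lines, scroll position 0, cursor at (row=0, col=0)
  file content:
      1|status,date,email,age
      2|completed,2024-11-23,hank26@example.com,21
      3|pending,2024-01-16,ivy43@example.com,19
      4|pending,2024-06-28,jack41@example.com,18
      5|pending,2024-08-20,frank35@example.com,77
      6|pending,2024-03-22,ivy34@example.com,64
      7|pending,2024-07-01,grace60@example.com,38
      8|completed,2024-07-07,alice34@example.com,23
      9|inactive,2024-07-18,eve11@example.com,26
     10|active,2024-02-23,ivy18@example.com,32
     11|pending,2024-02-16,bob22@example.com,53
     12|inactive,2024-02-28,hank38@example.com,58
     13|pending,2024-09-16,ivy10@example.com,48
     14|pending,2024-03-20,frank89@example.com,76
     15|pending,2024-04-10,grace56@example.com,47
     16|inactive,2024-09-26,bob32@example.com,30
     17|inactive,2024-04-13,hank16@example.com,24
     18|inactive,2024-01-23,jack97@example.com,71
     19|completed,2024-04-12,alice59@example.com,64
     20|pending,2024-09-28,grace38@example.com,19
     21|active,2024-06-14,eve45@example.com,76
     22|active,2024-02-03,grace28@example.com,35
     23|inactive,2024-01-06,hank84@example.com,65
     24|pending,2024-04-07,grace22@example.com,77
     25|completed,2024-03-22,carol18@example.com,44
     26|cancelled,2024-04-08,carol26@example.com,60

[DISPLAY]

                       ┏━━━━━━━━━━━━━━━
                       ┃ FileEditor    
                       ┠───────────────
                       ┃█tatus,date,ema
                       ┃completed,2024-
             ┏━━━━━━━━━┃pending,2024-01
             ┃ Calculat┃pending,2024-06
             ┠─────────┃pending,2024-08
             ┃         ┃pending,2024-03
             ┃┌───┬───┬┃pending,2024-07
             ┃│ 7 │ 8 │┃completed,2024-
             ┃├───┼───┼┃inactive,2024-0
             ┃│ 4 │ 5 │┃active,2024-02-
             ┃└───┴───┴┃pending,2024-02
             ┗━━━━━━━━━┃inactive,2024-0
                       ┃pending,2024-09
                       ┃pending,2024-03


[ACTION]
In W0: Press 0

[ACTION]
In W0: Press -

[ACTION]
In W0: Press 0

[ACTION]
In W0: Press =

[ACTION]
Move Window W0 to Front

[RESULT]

                       ┏━━━━━━━━━━━━━━━
                       ┃ FileEditor    
                       ┠───────────────
                       ┃█tatus,date,ema
                       ┃completed,2024-
             ┏━━━━━━━━━━━━━━━━━━━━━━━━━
             ┃ Calculator              
             ┠─────────────────────────
             ┃                         
             ┃┌───┬───┬───┬───┐        
             ┃│ 7 │ 8 │ 9 │ ÷ │        
             ┃├───┼───┼───┼───┤        
             ┃│ 4 │ 5 │ 6 │ × │        
             ┃└───┴───┴───┴───┘        
             ┗━━━━━━━━━━━━━━━━━━━━━━━━━
                       ┃pending,2024-09
                       ┃pending,2024-03


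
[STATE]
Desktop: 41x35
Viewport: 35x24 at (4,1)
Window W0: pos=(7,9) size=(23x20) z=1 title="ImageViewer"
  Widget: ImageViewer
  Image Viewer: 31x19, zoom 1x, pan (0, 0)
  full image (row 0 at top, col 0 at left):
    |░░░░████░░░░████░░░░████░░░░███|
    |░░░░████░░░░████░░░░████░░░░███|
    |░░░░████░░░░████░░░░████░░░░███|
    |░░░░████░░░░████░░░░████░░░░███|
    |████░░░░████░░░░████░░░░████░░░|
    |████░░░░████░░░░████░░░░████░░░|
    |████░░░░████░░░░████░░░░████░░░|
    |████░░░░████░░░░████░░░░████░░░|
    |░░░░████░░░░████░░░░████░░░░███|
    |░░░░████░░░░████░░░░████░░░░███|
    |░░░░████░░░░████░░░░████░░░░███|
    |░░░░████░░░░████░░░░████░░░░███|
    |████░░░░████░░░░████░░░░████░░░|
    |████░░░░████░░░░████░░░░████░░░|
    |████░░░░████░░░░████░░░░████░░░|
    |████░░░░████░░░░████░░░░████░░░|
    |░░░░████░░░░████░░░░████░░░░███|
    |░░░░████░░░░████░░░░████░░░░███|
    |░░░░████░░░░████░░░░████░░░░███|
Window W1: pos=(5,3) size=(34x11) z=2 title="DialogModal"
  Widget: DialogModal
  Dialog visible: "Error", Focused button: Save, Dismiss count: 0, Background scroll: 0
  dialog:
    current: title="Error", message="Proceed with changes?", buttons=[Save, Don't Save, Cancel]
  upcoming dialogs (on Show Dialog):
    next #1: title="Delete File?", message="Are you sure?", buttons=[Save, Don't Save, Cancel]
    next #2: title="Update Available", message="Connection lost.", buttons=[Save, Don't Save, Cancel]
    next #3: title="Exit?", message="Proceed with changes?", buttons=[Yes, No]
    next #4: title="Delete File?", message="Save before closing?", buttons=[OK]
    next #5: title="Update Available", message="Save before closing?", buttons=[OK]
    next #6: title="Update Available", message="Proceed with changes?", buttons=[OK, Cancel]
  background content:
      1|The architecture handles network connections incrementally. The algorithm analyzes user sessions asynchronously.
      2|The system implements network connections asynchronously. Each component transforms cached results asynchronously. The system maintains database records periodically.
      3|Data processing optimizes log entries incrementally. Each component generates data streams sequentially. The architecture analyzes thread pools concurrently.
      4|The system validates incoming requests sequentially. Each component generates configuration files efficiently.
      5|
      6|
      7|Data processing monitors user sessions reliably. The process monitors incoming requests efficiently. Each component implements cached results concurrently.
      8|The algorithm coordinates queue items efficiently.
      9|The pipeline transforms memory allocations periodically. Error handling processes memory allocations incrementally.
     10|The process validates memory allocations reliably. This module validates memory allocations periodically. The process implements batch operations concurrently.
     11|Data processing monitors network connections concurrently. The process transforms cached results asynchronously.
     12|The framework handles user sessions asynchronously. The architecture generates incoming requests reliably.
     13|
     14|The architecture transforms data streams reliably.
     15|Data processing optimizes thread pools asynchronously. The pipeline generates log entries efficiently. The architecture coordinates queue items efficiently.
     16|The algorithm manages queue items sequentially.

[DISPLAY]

                                   
                                   
 ┏━━━━━━━━━━━━━━━━━━━━━━━━━━━━━━━━┓
 ┃ DialogModal                    ┃
 ┠────────────────────────────────┨
 ┃The architecture handles network┃
 ┃Th┌──────────────────────────┐co┃
 ┃Da│          Error           │en┃
 ┃Th│  Proceed with changes?   │re┃
 ┃  │[Save]  Don't Save   Cance│  ┃
 ┃  └──────────────────────────┘  ┃
 ┃Data processing monitors user se┃
 ┗━━━━━━━━━━━━━━━━━━━━━━━━━━━━━━━━┛
   ┃░░░░████░░░░████░░░░█┃         
   ┃░░░░████░░░░████░░░░█┃         
   ┃████░░░░████░░░░████░┃         
   ┃████░░░░████░░░░████░┃         
   ┃████░░░░████░░░░████░┃         
   ┃████░░░░████░░░░████░┃         
   ┃░░░░████░░░░████░░░░█┃         
   ┃░░░░████░░░░████░░░░█┃         
   ┃░░░░████░░░░████░░░░█┃         
   ┃░░░░████░░░░████░░░░█┃         
   ┃████░░░░████░░░░████░┃         


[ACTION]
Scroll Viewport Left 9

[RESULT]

                                   
                                   
     ┏━━━━━━━━━━━━━━━━━━━━━━━━━━━━━
     ┃ DialogModal                 
     ┠─────────────────────────────
     ┃The architecture handles netw
     ┃Th┌──────────────────────────
     ┃Da│          Error           
     ┃Th│  Proceed with changes?   
     ┃  │[Save]  Don't Save   Cance
     ┃  └──────────────────────────
     ┃Data processing monitors user
     ┗━━━━━━━━━━━━━━━━━━━━━━━━━━━━━
       ┃░░░░████░░░░████░░░░█┃     
       ┃░░░░████░░░░████░░░░█┃     
       ┃████░░░░████░░░░████░┃     
       ┃████░░░░████░░░░████░┃     
       ┃████░░░░████░░░░████░┃     
       ┃████░░░░████░░░░████░┃     
       ┃░░░░████░░░░████░░░░█┃     
       ┃░░░░████░░░░████░░░░█┃     
       ┃░░░░████░░░░████░░░░█┃     
       ┃░░░░████░░░░████░░░░█┃     
       ┃████░░░░████░░░░████░┃     


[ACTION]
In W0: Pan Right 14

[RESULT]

                                   
                                   
     ┏━━━━━━━━━━━━━━━━━━━━━━━━━━━━━
     ┃ DialogModal                 
     ┠─────────────────────────────
     ┃The architecture handles netw
     ┃Th┌──────────────────────────
     ┃Da│          Error           
     ┃Th│  Proceed with changes?   
     ┃  │[Save]  Don't Save   Cance
     ┃  └──────────────────────────
     ┃Data processing monitors user
     ┗━━━━━━━━━━━━━━━━━━━━━━━━━━━━━
       ┃██░░░░████░░░░███    ┃     
       ┃██░░░░████░░░░███    ┃     
       ┃░░████░░░░████░░░    ┃     
       ┃░░████░░░░████░░░    ┃     
       ┃░░████░░░░████░░░    ┃     
       ┃░░████░░░░████░░░    ┃     
       ┃██░░░░████░░░░███    ┃     
       ┃██░░░░████░░░░███    ┃     
       ┃██░░░░████░░░░███    ┃     
       ┃██░░░░████░░░░███    ┃     
       ┃░░████░░░░████░░░    ┃     


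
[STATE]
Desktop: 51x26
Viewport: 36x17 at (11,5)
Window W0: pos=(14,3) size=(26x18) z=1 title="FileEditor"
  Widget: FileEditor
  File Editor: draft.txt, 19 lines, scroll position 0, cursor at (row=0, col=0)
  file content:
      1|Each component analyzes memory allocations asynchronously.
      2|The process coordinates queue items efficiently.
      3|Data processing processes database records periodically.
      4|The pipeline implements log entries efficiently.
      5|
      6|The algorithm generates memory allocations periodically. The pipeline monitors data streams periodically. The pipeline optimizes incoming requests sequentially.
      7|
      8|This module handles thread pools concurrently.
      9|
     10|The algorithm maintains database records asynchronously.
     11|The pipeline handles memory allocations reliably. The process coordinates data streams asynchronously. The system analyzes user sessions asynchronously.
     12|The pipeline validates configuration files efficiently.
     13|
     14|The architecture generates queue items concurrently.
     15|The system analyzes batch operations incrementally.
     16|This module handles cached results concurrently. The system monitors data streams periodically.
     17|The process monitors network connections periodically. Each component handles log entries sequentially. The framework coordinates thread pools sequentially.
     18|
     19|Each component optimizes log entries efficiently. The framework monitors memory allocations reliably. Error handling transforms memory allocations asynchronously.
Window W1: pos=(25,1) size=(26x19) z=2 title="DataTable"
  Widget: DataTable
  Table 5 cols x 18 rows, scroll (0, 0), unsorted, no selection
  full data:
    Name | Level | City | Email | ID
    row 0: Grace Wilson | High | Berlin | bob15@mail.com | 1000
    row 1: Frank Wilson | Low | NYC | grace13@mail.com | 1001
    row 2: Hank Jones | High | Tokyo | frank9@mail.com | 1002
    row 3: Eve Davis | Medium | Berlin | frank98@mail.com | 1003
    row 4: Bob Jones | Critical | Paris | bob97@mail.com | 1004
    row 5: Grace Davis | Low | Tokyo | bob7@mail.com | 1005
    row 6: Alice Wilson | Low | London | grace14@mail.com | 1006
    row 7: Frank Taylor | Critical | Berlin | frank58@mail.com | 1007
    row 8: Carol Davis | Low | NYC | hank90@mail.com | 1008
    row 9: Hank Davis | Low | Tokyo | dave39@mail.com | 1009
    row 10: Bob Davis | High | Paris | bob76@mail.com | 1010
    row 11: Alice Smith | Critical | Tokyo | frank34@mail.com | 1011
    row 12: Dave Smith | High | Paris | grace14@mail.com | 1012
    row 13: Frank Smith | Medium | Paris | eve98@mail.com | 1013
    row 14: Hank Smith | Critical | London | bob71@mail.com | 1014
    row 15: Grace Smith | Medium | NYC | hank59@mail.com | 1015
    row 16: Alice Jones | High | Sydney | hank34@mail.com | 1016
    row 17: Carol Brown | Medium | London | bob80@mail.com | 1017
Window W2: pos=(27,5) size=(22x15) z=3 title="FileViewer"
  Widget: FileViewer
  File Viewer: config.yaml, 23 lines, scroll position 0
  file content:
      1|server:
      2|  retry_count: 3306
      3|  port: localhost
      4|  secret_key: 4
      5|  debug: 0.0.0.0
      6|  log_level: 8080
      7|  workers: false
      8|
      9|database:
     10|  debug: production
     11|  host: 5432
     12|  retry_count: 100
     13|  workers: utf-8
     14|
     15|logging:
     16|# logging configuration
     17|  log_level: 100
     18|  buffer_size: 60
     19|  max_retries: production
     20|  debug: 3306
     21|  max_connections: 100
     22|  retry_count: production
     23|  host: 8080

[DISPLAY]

   ┠──────────┃─┏━━━━━━━━━━━━━━━━━━━
   ┃█ach compo┃G┃ FileViewer        
   ┃The proces┃F┠───────────────────
   ┃Data proce┃H┃server:            
   ┃The pipeli┃E┃  retry_count: 3306
   ┃          ┃B┃  port: localhost  
   ┃The algori┃G┃  secret_key: 4    
   ┃          ┃A┃  debug: 0.0.0.0   
   ┃This modul┃F┃  log_level: 8080  
   ┃          ┃C┃  workers: false   
   ┃The algori┃H┃                   
   ┃The pipeli┃B┃database:          
   ┃The pipeli┃A┃  debug: production
   ┃          ┃D┃  host: 5432       
   ┃The archit┗━┗━━━━━━━━━━━━━━━━━━━
   ┗━━━━━━━━━━━━━━━━━━━━━━━━┛       
                                    


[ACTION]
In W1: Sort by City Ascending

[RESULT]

   ┠──────────┃─┏━━━━━━━━━━━━━━━━━━━
   ┃█ach compo┃G┃ FileViewer        
   ┃The proces┃E┠───────────────────
   ┃Data proce┃F┃server:            
   ┃The pipeli┃A┃  retry_count: 3306
   ┃          ┃H┃  port: localhost  
   ┃The algori┃C┃  secret_key: 4    
   ┃          ┃F┃  debug: 0.0.0.0   
   ┃This modul┃C┃  log_level: 8080  
   ┃          ┃G┃  workers: false   
   ┃The algori┃B┃                   
   ┃The pipeli┃B┃database:          
   ┃The pipeli┃D┃  debug: production
   ┃          ┃F┃  host: 5432       
   ┃The archit┗━┗━━━━━━━━━━━━━━━━━━━
   ┗━━━━━━━━━━━━━━━━━━━━━━━━┛       
                                    


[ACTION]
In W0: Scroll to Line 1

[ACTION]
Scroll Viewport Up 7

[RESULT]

                                    
              ┏━━━━━━━━━━━━━━━━━━━━━
              ┃ DataTable           
   ┏━━━━━━━━━━┠─────────────────────
   ┃ FileEdito┃Name        │Level   
   ┠──────────┃─┏━━━━━━━━━━━━━━━━━━━
   ┃█ach compo┃G┃ FileViewer        
   ┃The proces┃E┠───────────────────
   ┃Data proce┃F┃server:            
   ┃The pipeli┃A┃  retry_count: 3306
   ┃          ┃H┃  port: localhost  
   ┃The algori┃C┃  secret_key: 4    
   ┃          ┃F┃  debug: 0.0.0.0   
   ┃This modul┃C┃  log_level: 8080  
   ┃          ┃G┃  workers: false   
   ┃The algori┃B┃                   
   ┃The pipeli┃B┃database:          


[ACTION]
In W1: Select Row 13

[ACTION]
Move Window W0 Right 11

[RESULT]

                                    
              ┏━━━━━━━━━━━━━━━━━━━━━
              ┃ DataTable           
              ┠─────────────────────
              ┃Name        │Level   
              ┃─┏━━━━━━━━━━━━━━━━━━━
              ┃G┃ FileViewer        
              ┃E┠───────────────────
              ┃F┃server:            
              ┃A┃  retry_count: 3306
              ┃H┃  port: localhost  
              ┃C┃  secret_key: 4    
              ┃F┃  debug: 0.0.0.0   
              ┃C┃  log_level: 8080  
              ┃G┃  workers: false   
              ┃B┃                   
              ┃B┃database:          


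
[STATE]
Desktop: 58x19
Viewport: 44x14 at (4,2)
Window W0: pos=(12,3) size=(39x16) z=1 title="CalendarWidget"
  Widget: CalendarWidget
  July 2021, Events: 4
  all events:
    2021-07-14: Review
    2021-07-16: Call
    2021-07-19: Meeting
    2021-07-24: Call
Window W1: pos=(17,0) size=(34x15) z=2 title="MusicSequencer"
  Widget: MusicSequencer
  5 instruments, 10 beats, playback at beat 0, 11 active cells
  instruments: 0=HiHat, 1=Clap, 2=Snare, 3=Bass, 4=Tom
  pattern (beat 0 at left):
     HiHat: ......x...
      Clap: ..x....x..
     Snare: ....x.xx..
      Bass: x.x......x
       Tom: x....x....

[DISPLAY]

             ┠──────────────────────────────
        ┏━━━━┃      ▼123456789              
        ┃ Cal┃ HiHat······█···              
        ┠────┃  Clap··█····█··              
        ┃    ┃ Snare····█·██··              
        ┃Mo T┃  Bass█·█······█              
        ┃    ┃   Tom█····█····              
        ┃ 5  ┃                              
        ┃12 1┃                              
        ┃19* ┃                              
        ┃26 2┃                              
        ┃    ┃                              
        ┃    ┗━━━━━━━━━━━━━━━━━━━━━━━━━━━━━━
        ┃                                   


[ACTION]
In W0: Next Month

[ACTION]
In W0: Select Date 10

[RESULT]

             ┠──────────────────────────────
        ┏━━━━┃      ▼123456789              
        ┃ Cal┃ HiHat······█···              
        ┠────┃  Clap··█····█··              
        ┃    ┃ Snare····█·██··              
        ┃Mo T┃  Bass█·█······█              
        ┃    ┃   Tom█····█····              
        ┃ 2  ┃                              
        ┃ 9 [┃                              
        ┃16 1┃                              
        ┃23 2┃                              
        ┃30 3┃                              
        ┃    ┗━━━━━━━━━━━━━━━━━━━━━━━━━━━━━━
        ┃                                   


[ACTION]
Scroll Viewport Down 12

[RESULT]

        ┠────┃  Clap··█····█··              
        ┃    ┃ Snare····█·██··              
        ┃Mo T┃  Bass█·█······█              
        ┃    ┃   Tom█····█····              
        ┃ 2  ┃                              
        ┃ 9 [┃                              
        ┃16 1┃                              
        ┃23 2┃                              
        ┃30 3┃                              
        ┃    ┗━━━━━━━━━━━━━━━━━━━━━━━━━━━━━━
        ┃                                   
        ┃                                   
        ┃                                   
        ┗━━━━━━━━━━━━━━━━━━━━━━━━━━━━━━━━━━━


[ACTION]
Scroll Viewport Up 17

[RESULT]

             ┏━━━━━━━━━━━━━━━━━━━━━━━━━━━━━━
             ┃ MusicSequencer               
             ┠──────────────────────────────
        ┏━━━━┃      ▼123456789              
        ┃ Cal┃ HiHat······█···              
        ┠────┃  Clap··█····█··              
        ┃    ┃ Snare····█·██··              
        ┃Mo T┃  Bass█·█······█              
        ┃    ┃   Tom█····█····              
        ┃ 2  ┃                              
        ┃ 9 [┃                              
        ┃16 1┃                              
        ┃23 2┃                              
        ┃30 3┃                              


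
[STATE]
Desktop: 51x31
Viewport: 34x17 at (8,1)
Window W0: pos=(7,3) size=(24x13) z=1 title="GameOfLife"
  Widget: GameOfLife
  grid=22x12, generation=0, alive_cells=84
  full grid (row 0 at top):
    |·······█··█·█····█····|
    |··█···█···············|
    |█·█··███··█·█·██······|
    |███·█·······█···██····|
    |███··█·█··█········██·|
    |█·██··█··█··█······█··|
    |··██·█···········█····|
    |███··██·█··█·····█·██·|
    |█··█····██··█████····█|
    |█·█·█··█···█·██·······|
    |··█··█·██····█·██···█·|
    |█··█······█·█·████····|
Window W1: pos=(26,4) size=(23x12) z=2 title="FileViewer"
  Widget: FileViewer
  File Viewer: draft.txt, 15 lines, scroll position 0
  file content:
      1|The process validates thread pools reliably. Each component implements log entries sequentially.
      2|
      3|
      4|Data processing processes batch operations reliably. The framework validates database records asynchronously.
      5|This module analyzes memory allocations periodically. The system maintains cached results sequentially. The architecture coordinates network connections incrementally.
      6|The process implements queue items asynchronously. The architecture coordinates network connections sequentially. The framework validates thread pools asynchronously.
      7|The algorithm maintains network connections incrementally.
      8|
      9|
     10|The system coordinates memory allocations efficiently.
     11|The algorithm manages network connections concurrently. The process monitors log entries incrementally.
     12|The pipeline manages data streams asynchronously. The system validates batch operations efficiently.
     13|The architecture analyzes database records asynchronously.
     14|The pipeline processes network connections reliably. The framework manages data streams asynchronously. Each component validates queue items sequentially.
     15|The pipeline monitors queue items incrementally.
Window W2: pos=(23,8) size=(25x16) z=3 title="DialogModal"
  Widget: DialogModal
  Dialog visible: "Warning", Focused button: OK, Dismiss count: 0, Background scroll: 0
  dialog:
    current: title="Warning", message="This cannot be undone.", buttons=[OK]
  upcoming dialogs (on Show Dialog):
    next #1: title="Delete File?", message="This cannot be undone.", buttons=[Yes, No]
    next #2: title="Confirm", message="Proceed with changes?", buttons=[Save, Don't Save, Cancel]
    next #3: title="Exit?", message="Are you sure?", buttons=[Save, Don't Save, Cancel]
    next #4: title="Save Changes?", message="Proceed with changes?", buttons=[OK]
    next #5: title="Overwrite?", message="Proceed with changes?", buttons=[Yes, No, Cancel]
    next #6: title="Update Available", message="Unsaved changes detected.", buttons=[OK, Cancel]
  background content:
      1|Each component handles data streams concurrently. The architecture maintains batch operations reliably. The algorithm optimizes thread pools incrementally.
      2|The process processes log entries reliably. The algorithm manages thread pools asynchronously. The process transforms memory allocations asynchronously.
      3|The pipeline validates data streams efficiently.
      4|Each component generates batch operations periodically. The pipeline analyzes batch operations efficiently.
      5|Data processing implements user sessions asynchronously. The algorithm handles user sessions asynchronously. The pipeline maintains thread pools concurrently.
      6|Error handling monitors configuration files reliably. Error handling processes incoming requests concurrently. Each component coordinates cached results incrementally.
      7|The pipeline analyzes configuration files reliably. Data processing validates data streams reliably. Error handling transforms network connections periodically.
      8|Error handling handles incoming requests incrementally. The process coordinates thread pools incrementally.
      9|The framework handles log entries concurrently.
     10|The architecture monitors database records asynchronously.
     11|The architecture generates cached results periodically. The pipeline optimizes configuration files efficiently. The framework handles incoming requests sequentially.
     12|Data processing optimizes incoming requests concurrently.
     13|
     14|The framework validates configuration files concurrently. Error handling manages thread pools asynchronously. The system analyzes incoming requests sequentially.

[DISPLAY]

                                  
                                  
━━━━━━━━━━━━━━━━━━━━━━┓           
 GameOfLife       ┏━━━━━━━━━━━━━━━
──────────────────┃ FileViewer    
Gen: 0            ┠───────────────
█·█··███··█·█·██··┃The process val
███·█·······█··┏━━━━━━━━━━━━━━━━━━
███··█·█··█····┃ DialogModal      
█·██··█··█··█··┠──────────────────
··██·█·········┃Each component han
███··██·█··█···┃The process proces
█··█····██··███┃The pipeline valid
█·█·█··█···█·██┃Ea┌───────────────
━━━━━━━━━━━━━━━┃Da│     Warning   
               ┃Er│This cannot be 
               ┃Th│       [OK]    


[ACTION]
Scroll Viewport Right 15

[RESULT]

                                  
                                  
━━━━━━━━━━━━━┓                    
fe       ┏━━━━━━━━━━━━━━━━━━━━━┓  
─────────┃ FileViewer          ┃  
         ┠─────────────────────┨  
·█·█·██··┃The process validate▲┃  
···█··┏━━━━━━━━━━━━━━━━━━━━━━━┓┃  
·█····┃ DialogModal           ┃┃  
█··█··┠───────────────────────┨┃  
······┃Each component handles ┃┃  
··█···┃The process processes l┃┃  
█··███┃The pipeline validates ┃┃  
··█·██┃Ea┌─────────────────┐te┃┃  
━━━━━━┃Da│     Warning     │me┃┛  
      ┃Er│This cannot be un│rs┃   
      ┃Th│       [OK]      │ c┃   


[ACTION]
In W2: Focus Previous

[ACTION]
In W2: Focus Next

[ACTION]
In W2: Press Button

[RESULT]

                                  
                                  
━━━━━━━━━━━━━┓                    
fe       ┏━━━━━━━━━━━━━━━━━━━━━┓  
─────────┃ FileViewer          ┃  
         ┠─────────────────────┨  
·█·█·██··┃The process validate▲┃  
···█··┏━━━━━━━━━━━━━━━━━━━━━━━┓┃  
·█····┃ DialogModal           ┃┃  
█··█··┠───────────────────────┨┃  
······┃Each component handles ┃┃  
··█···┃The process processes l┃┃  
█··███┃The pipeline validates ┃┃  
··█·██┃Each component generate┃┃  
━━━━━━┃Data processing impleme┃┛  
      ┃Error handling monitors┃   
      ┃The pipeline analyzes c┃   
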